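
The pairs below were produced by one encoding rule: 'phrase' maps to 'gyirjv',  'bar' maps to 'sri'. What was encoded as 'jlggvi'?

This is a Caesar cipher with shift 17.
Reversing it on jlggvi: j−17=s, l−17=u, g−17=p, g−17=p, v−17=e, i−17=r.

supper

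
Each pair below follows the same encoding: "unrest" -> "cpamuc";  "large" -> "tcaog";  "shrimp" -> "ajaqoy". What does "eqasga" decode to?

worker

Shifts by position in unrest: pos 0: u→c (+8), pos 1: n→p (+2), pos 2: r→a (+9), pos 3: e→m (+8), pos 4: s→u (+2), pos 5: t→c (+9) — repeating every 3. A repeating key of period 3 is used — shifts +8, +2, +9 over and over.
Undoing it on eqasga: e−8=w, q−2=o, a−9=r, s−8=k, g−2=e, a−9=r.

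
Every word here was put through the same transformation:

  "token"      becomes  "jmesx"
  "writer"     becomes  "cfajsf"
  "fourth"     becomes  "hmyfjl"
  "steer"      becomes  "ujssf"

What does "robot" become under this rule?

t(19)→j(9) and o(14)→m(12) fit y≡15x+10 (mod 26); the inverse of 15 mod 26 is 7. Treating letters as 0–25, the rule is x ↦ 15x + 10 (mod 26).
On robot: r(17)→15·17+10≡5=f; o(14)→15·14+10≡12=m; b(1)→15·1+10≡25=z; o(14)→15·14+10≡12=m; t(19)→15·19+10≡9=j (all mod 26).

fmzmj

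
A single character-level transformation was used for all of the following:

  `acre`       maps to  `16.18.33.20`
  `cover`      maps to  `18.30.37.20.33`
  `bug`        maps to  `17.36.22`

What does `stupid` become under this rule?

a is letter #1 and maps to 16: an offset of 15. Letters become their 1-based position plus 15 (so a→16, b→17, …).
On stupid: s=19→34, t=20→35, u=21→36, p=16→31, i=9→24, d=4→19.

34.35.36.31.24.19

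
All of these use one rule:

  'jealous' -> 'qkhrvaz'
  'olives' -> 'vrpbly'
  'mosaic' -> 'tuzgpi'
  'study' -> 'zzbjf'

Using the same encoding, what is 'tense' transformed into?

akuyl

Shifts by position in jealous: pos 0: j→q (+7), pos 1: e→k (+6), pos 2: a→h (+7), pos 3: l→r (+6) — repeating every 2. The shifts repeat in a cycle of length 2: positions 0,1,… shift by +7, +6, then the pattern repeats.
Applying it to tense: t+7=a, e+6=k, n+7=u, s+6=y, e+7=l.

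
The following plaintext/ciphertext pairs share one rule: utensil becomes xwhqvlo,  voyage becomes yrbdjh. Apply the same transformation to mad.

Compare letters: u→x is +3, t→w is +3, e→h is +3 — a constant shift. It's a constant shift of +3 (ROT3).
On mad: m+3=p, a+3=d, d+3=g.

pdg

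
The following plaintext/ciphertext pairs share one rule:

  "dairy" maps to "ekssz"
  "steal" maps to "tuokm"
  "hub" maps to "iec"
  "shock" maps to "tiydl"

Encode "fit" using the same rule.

The shift depends on letter class: consonant d→e is +1, but vowel a→k is +10. Vowels shift forward by 10 and consonants shift forward by 1.
Applying it to fit: f(cons)+1=g, i(vowel)+10=s, t(cons)+1=u.

gsu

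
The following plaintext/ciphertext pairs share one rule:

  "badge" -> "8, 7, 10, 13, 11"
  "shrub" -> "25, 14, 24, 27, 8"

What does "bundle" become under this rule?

8, 27, 20, 10, 18, 11

b is letter #2 and maps to 8: an offset of 6. The number is (letter's place in the alphabet, a=1) + 6.
For bundle: b=2→8, u=21→27, n=14→20, d=4→10, l=12→18, e=5→11.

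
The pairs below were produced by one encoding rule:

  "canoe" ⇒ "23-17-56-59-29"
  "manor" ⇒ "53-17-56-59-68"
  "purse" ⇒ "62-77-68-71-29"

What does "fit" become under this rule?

32-41-74

c(#3)→23 and a(#1)→17: differences scale by 3, so n = 3·pos + 14. With a=1..z=26, the number is 3·pos + 14.
For fit: f=6→32, i=9→41, t=20→74.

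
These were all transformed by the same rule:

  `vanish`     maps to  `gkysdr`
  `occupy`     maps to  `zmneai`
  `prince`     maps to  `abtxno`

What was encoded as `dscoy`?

siren

Shifts by position in vanish: pos 0: v→g (+11), pos 1: a→k (+10), pos 2: n→y (+11), pos 3: i→s (+10) — repeating every 2. It's a Vigenère-style cipher with numeric key [11,10]: position i shifts by key[i mod 2].
Undoing it on dscoy: d−11=s, s−10=i, c−11=r, o−10=e, y−11=n.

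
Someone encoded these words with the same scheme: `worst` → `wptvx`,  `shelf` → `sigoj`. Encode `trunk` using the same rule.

In worst: w→w is +0, o→p is +1, r→t is +2, s→v is +3 — the shift increases by 1 each position. Each letter shifts forward by its position index (0, 1, 2, …) — the shift grows by one for each successive letter.
Applying it to trunk: t+0=t, r+1=s, u+2=w, n+3=q, k+4=o.

tswqo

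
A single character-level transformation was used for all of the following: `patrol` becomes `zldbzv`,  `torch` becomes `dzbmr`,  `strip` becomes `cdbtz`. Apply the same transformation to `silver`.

ctvfpb

The shift depends on letter class: consonant p→z is +10, but vowel a→l is +11. The rule splits by letter class: vowels +11, consonants +10.
For silver: s(cons)+10=c, i(vowel)+11=t, l(cons)+10=v, v(cons)+10=f, e(vowel)+11=p, r(cons)+10=b.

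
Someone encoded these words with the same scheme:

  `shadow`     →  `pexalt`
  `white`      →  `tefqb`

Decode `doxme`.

Compare letters: s→p is +23, h→e is +23, a→x is +23 — a constant shift. Each letter is shifted forward by 23 in the alphabet (a Caesar shift of +23).
Undoing it on doxme: d−23=g, o−23=r, x−23=a, m−23=p, e−23=h.

graph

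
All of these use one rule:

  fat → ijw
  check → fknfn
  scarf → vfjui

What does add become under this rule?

Two shifts are in play — +9 for a/e/i/o/u, +3 for every other letter.
On add: a(vowel)+9=j, d(cons)+3=g, d(cons)+3=g.

jgg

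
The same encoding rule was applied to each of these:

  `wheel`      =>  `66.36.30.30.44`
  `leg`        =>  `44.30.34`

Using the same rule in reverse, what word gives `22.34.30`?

age

w(#23)→66 and h(#8)→36: differences scale by 2, so n = 2·pos + 20. Each letter becomes 2×(its alphabet position, a=1..z=26) + 20.
Reversing it on 22.34.30: 22→(22−20)÷2=1=a, 34→(34−20)÷2=7=g, 30→(30−20)÷2=5=e.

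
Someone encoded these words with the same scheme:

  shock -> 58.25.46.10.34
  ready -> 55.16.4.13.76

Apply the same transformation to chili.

s(#19)→58 and h(#8)→25: differences scale by 3, so n = 3·pos + 1. With a=1..z=26, the number is 3·pos + 1.
For chili: c=3→10, h=8→25, i=9→28, l=12→37, i=9→28.

10.25.28.37.28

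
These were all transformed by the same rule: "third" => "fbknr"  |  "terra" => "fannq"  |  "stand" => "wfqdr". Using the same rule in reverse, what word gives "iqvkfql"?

capital

t(19)→f(5) and h(7)→b(1) fit y≡9x+16 (mod 26); the inverse of 9 mod 26 is 3. This is an affine cipher: with a=0,…,z=25, each position x becomes (9x+16) mod 26.
Undoing it on iqvkfql: i(8)→3·(8−16)≡2=c; q(16)→3·(16−16)≡0=a; v(21)→3·(21−16)≡15=p; k(10)→3·(10−16)≡8=i; f(5)→3·(5−16)≡19=t; q(16)→3·(16−16)≡0=a; l(11)→3·(11−16)≡11=l (all mod 26).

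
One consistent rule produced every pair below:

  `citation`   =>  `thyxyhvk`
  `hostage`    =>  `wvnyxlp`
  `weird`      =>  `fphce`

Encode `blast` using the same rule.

ioxny

Treating letters as 0–25, the rule is x ↦ 11x + 23 (mod 26).
For blast: b(1)→11·1+23≡8=i; l(11)→11·11+23≡14=o; a(0)→11·0+23≡23=x; s(18)→11·18+23≡13=n; t(19)→11·19+23≡24=y (all mod 26).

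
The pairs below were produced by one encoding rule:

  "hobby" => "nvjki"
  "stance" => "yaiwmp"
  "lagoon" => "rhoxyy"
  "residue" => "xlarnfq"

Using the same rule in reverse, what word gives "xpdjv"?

In hobby: h→n is +6, o→v is +7, b→j is +8, b→k is +9 — the shift increases by 1 each position. Letter i (0-indexed) is shifted by i+6, so successive shifts are 6, 7, 8, ….
Undoing it on xpdjv: x−6=r, p−7=i, d−8=v, j−9=a, v−10=l.

rival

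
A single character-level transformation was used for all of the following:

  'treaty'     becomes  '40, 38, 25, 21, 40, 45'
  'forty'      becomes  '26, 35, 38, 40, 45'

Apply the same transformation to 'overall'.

Letters become their 1-based position plus 20 (so a→21, b→22, …).
Applying it to overall: o=15→35, v=22→42, e=5→25, r=18→38, a=1→21, l=12→32, l=12→32.

35, 42, 25, 38, 21, 32, 32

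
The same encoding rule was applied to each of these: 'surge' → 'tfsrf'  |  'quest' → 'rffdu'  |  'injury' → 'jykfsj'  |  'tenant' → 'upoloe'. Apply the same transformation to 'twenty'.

uhfyuj

A repeating key of period 2 is used — shifts +1, +11 over and over.
On twenty: t+1=u, w+11=h, e+1=f, n+11=y, t+1=u, y+11=j.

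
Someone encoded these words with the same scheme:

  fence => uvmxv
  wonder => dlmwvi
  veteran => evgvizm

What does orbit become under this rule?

Each pair mirrors across the alphabet (f↔u, e↔v, n↔m): positions sum to 25. Letters are reflected about the middle of the alphabet (position → 25−position): Atbash.
For orbit: o↔l, r↔i, b↔y, i↔r, t↔g.

liyrg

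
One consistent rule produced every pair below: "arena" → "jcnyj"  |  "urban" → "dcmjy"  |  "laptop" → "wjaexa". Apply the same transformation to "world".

Two shifts are in play — +9 for a/e/i/o/u, +11 for every other letter.
On world: w(cons)+11=h, o(vowel)+9=x, r(cons)+11=c, l(cons)+11=w, d(cons)+11=o.

hxcwo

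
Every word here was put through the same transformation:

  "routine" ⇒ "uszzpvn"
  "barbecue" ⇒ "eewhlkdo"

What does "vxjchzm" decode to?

steward

In routine: r→u is +3, o→s is +4, u→z is +5, t→z is +6 — the shift increases by 1 each position. Letter i (0-indexed) is shifted by i+3, so successive shifts are 3, 4, 5, ….
Undoing it on vxjchzm: v−3=s, x−4=t, j−5=e, c−6=w, h−7=a, z−8=r, m−9=d.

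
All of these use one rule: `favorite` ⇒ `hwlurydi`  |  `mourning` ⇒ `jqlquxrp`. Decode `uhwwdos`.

Two steps: reverse the string, then apply a Caesar shift of +3.
Reversing it on uhwwdos: shift back: u−3=r, h−3=e, w−3=t, w−3=t, d−3=a, o−3=l, s−3=p → rettalp; then reverse → platter.

platter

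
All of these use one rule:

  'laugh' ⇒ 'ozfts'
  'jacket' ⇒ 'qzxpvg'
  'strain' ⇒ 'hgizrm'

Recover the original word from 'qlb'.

joy

This is the alphabet-reversal cipher (Atbash): a becomes z, b becomes y, etc.
Undoing it on qlb: q↔j, l↔o, b↔y.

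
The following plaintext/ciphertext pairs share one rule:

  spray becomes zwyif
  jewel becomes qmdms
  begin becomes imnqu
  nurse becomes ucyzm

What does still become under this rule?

The shift depends on letter class: consonant s→z is +7, but vowel a→i is +8. The rule splits by letter class: vowels +8, consonants +7.
On still: s(cons)+7=z, t(cons)+7=a, i(vowel)+8=q, l(cons)+7=s, l(cons)+7=s.

zaqss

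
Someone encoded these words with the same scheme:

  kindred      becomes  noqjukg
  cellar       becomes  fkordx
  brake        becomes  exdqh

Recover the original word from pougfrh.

miracle

Shifts by position in kindred: pos 0: k→n (+3), pos 1: i→o (+6), pos 2: n→q (+3), pos 3: d→j (+6) — repeating every 2. A repeating key of period 2 is used — shifts +3, +6 over and over.
Decoding pougfrh: p−3=m, o−6=i, u−3=r, g−6=a, f−3=c, r−6=l, h−3=e.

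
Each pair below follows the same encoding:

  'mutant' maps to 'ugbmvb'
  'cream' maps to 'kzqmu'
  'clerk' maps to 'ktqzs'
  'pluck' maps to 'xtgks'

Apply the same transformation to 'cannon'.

kmvvav

Two shifts are in play — +12 for a/e/i/o/u, +8 for every other letter.
For cannon: c(cons)+8=k, a(vowel)+12=m, n(cons)+8=v, n(cons)+8=v, o(vowel)+12=a, n(cons)+8=v.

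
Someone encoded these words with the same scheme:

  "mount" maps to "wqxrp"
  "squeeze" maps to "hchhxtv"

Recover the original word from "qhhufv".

The output letters match the input read backwards, each shifted +3: mount reversed is tnuom. Read the word backwards and shift each letter +3.
Undoing it on qhhufv: shift back: q−3=n, h−3=e, h−3=e, u−3=r, f−3=c, v−3=s → neercs; then reverse → screen.

screen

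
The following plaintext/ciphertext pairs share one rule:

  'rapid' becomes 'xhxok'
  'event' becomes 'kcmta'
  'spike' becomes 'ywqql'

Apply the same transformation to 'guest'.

Shifts by position in rapid: pos 0: r→x (+6), pos 1: a→h (+7), pos 2: p→x (+8), pos 3: i→o (+6), pos 4: d→k (+7) — repeating every 3. It's a Vigenère-style cipher with numeric key [6,7,8]: position i shifts by key[i mod 3].
For guest: g+6=m, u+7=b, e+8=m, s+6=y, t+7=a.

mbmya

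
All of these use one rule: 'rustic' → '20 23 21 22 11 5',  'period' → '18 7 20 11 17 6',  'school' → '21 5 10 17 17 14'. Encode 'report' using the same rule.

r is letter #18 and maps to 20: an offset of 2. The number is (letter's place in the alphabet, a=1) + 2.
On report: r=18→20, e=5→7, p=16→18, o=15→17, r=18→20, t=20→22.

20 7 18 17 20 22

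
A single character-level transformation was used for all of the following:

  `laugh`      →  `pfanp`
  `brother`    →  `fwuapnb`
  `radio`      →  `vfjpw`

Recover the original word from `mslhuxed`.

In laugh: l→p is +4, a→f is +5, u→a is +6, g→n is +7 — the shift increases by 1 each position. Letter i (0-indexed) is shifted by i+4, so successive shifts are 4, 5, 6, ….
Undoing it on mslhuxed: m−4=i, s−5=n, l−6=f, h−7=a, u−8=m, x−9=o, e−10=u, d−11=s.

infamous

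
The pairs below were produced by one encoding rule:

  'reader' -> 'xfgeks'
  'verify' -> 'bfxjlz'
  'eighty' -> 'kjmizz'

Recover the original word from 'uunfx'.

Shifts by position in reader: pos 0: r→x (+6), pos 1: e→f (+1), pos 2: a→g (+6), pos 3: d→e (+1) — repeating every 2. It's a Vigenère-style cipher with numeric key [6,1]: position i shifts by key[i mod 2].
Reversing it on uunfx: u−6=o, u−1=t, n−6=h, f−1=e, x−6=r.

other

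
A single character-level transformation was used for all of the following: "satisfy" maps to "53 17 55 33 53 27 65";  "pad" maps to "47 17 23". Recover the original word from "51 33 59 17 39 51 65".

rivalry

s(#19)→53 and a(#1)→17: differences scale by 2, so n = 2·pos + 15. Each letter becomes 2×(its alphabet position, a=1..z=26) + 15.
Decoding 51 33 59 17 39 51 65: 51→(51−15)÷2=18=r, 33→(33−15)÷2=9=i, 59→(59−15)÷2=22=v, 17→(17−15)÷2=1=a, 39→(39−15)÷2=12=l, 51→(51−15)÷2=18=r, 65→(65−15)÷2=25=y.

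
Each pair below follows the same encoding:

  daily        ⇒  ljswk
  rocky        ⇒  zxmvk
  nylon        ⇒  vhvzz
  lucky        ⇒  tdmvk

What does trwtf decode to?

Each letter shifts forward by (position + 8), i.e. 8, 9, 10, … — the shift grows by one for each successive letter.
Decoding trwtf: t−8=l, r−9=i, w−10=m, t−11=i, f−12=t.

limit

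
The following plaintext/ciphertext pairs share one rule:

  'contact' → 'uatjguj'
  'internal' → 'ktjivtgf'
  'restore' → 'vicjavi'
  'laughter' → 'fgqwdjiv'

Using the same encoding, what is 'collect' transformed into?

Each letter's alphabet position (a=0..z=25) is mapped through 7·x+6 mod 26 — an affine cipher.
On collect: c(2)→7·2+6≡20=u; o(14)→7·14+6≡0=a; l(11)→7·11+6≡5=f; l(11)→7·11+6≡5=f; e(4)→7·4+6≡8=i; c(2)→7·2+6≡20=u; t(19)→7·19+6≡9=j (all mod 26).

uaffiuj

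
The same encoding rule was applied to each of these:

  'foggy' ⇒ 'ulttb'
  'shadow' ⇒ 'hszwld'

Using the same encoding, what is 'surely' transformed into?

Each letter is replaced by its mirror in the alphabet: a↔z, b↔y, c↔x, and so on (the Atbash cipher).
On surely: s↔h, u↔f, r↔i, e↔v, l↔o, y↔b.

hfivob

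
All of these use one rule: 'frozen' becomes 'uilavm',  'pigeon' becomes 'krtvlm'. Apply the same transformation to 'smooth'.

hnllgs

This is the alphabet-reversal cipher (Atbash): a becomes z, b becomes y, etc.
For smooth: s↔h, m↔n, o↔l, o↔l, t↔g, h↔s.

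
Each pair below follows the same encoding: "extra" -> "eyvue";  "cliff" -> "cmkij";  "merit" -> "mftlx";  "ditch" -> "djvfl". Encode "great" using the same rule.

gsgdx

The shift increases by 1 at each position, starting from +0: 0, 1, 2, ….
On great: g+0=g, r+1=s, e+2=g, a+3=d, t+4=x.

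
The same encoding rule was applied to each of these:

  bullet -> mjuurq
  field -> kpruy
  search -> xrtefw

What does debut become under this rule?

Each letter's alphabet position (a=0..z=25) is mapped through 19·x+19 mod 26 — an affine cipher.
On debut: d(3)→19·3+19≡24=y; e(4)→19·4+19≡17=r; b(1)→19·1+19≡12=m; u(20)→19·20+19≡9=j; t(19)→19·19+19≡16=q (all mod 26).

yrmjq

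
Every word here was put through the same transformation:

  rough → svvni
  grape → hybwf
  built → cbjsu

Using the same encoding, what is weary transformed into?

xlbyz

The shifts repeat in a cycle of length 2: positions 0,1,… shift by +1, +7, then the pattern repeats.
On weary: w+1=x, e+7=l, a+1=b, r+7=y, y+1=z.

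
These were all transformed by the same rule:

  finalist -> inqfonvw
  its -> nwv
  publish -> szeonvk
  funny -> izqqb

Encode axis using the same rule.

fanv

Two shifts are in play — +5 for a/e/i/o/u, +3 for every other letter.
For axis: a(vowel)+5=f, x(cons)+3=a, i(vowel)+5=n, s(cons)+3=v.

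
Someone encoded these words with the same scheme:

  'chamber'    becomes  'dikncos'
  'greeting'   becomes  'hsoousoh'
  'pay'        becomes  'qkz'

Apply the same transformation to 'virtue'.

wssueo

The shift depends on letter class: consonant c→d is +1, but vowel a→k is +10. Two shifts are in play — +10 for a/e/i/o/u, +1 for every other letter.
On virtue: v(cons)+1=w, i(vowel)+10=s, r(cons)+1=s, t(cons)+1=u, u(vowel)+10=e, e(vowel)+10=o.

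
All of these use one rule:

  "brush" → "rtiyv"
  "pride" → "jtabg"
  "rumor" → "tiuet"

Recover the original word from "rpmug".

b(1)→r(17) and r(17)→t(19) fit y≡5x+12 (mod 26); the inverse of 5 mod 26 is 21. Each letter's alphabet position (a=0..z=25) is mapped through 5·x+12 mod 26 — an affine cipher.
Decoding rpmug: r(17)→21·(17−12)≡1=b; p(15)→21·(15−12)≡11=l; m(12)→21·(12−12)≡0=a; u(20)→21·(20−12)≡12=m; g(6)→21·(6−12)≡4=e (all mod 26).

blame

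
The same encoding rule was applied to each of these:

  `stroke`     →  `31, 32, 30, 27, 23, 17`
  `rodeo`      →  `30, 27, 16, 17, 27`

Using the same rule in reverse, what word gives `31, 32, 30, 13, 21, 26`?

strain

s is letter #19 and maps to 31: an offset of 12. The number is (letter's place in the alphabet, a=1) + 12.
Reversing it on 31, 32, 30, 13, 21, 26: 31→(31−12)÷1=19=s, 32→(32−12)÷1=20=t, 30→(30−12)÷1=18=r, 13→(13−12)÷1=1=a, 21→(21−12)÷1=9=i, 26→(26−12)÷1=14=n.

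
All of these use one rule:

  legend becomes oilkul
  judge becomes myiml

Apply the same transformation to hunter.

kyszlz

In legend: l→o is +3, e→i is +4, g→l is +5, e→k is +6 — the shift increases by 1 each position. Each letter shifts forward by (position + 3), i.e. 3, 4, 5, … — the shift grows by one for each successive letter.
Applying it to hunter: h+3=k, u+4=y, n+5=s, t+6=z, e+7=l, r+8=z.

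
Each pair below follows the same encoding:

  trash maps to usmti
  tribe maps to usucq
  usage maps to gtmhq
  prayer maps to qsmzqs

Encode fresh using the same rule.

gsqti

Two shifts are in play — +12 for a/e/i/o/u, +1 for every other letter.
For fresh: f(cons)+1=g, r(cons)+1=s, e(vowel)+12=q, s(cons)+1=t, h(cons)+1=i.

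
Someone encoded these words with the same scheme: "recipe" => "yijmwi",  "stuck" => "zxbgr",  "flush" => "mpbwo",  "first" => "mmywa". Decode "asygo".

torch

Shifts by position in recipe: pos 0: r→y (+7), pos 1: e→i (+4), pos 2: c→j (+7), pos 3: i→m (+4) — repeating every 2. A repeating key of period 2 is used — shifts +7, +4 over and over.
Decoding asygo: a−7=t, s−4=o, y−7=r, g−4=c, o−7=h.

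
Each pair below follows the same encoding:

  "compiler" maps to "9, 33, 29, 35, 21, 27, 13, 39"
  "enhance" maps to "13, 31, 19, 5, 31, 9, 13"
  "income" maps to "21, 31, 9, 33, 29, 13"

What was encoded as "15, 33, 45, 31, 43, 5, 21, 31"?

fountain

Each letter becomes 2×(its alphabet position, a=1..z=26) + 3.
Decoding 15, 33, 45, 31, 43, 5, 21, 31: 15→(15−3)÷2=6=f, 33→(33−3)÷2=15=o, 45→(45−3)÷2=21=u, 31→(31−3)÷2=14=n, 43→(43−3)÷2=20=t, 5→(5−3)÷2=1=a, 21→(21−3)÷2=9=i, 31→(31−3)÷2=14=n.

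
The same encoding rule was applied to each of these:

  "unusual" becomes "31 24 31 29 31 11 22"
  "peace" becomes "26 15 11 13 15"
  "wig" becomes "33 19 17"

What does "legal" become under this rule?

22 15 17 11 22

u is letter #21 and maps to 31: an offset of 10. The number is (letter's place in the alphabet, a=1) + 10.
Applying it to legal: l=12→22, e=5→15, g=7→17, a=1→11, l=12→22.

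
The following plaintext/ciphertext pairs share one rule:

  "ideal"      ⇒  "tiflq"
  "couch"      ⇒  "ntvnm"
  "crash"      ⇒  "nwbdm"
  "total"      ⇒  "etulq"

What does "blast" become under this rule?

Shifts by position in ideal: pos 0: i→t (+11), pos 1: d→i (+5), pos 2: e→f (+1), pos 3: a→l (+11), pos 4: l→q (+5) — repeating every 3. The shifts repeat in a cycle of length 3: positions 0,1,… shift by +11, +5, +1, then the pattern repeats.
Applying it to blast: b+11=m, l+5=q, a+1=b, s+11=d, t+5=y.

mqbdy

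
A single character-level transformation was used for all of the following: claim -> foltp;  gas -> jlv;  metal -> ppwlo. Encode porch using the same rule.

szufk

The shift depends on letter class: consonant c→f is +3, but vowel a→l is +11. Two shifts are in play — +11 for a/e/i/o/u, +3 for every other letter.
For porch: p(cons)+3=s, o(vowel)+11=z, r(cons)+3=u, c(cons)+3=f, h(cons)+3=k.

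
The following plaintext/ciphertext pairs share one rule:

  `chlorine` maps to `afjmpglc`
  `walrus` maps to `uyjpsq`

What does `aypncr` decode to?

Compare letters: c→a is +24, h→f is +24, l→j is +24 — a constant shift. This is a Caesar cipher with shift 24.
Reversing it on aypncr: a−24=c, y−24=a, p−24=r, n−24=p, c−24=e, r−24=t.

carpet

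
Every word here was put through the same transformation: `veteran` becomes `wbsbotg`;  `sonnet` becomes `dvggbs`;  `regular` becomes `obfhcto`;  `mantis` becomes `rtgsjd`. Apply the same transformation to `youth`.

pvhsu

v(21)→w(22) and e(4)→b(1) fit y≡15x+19 (mod 26); the inverse of 15 mod 26 is 7. This is an affine cipher: with a=0,…,z=25, each position x becomes (15x+19) mod 26.
Applying it to youth: y(24)→15·24+19≡15=p; o(14)→15·14+19≡21=v; u(20)→15·20+19≡7=h; t(19)→15·19+19≡18=s; h(7)→15·7+19≡20=u (all mod 26).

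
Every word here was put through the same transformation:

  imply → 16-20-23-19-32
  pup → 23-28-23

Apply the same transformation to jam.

i is letter #9 and maps to 16: an offset of 7. Letters become their 1-based position plus 7 (so a→8, b→9, …).
Applying it to jam: j=10→17, a=1→8, m=13→20.

17-8-20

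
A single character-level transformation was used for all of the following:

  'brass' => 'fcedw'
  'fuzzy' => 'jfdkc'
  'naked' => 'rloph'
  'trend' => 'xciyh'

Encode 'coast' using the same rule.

gzedx

Shifts by position in brass: pos 0: b→f (+4), pos 1: r→c (+11), pos 2: a→e (+4), pos 3: s→d (+11) — repeating every 2. The shifts repeat in a cycle of length 2: positions 0,1,… shift by +4, +11, then the pattern repeats.
For coast: c+4=g, o+11=z, a+4=e, s+11=d, t+4=x.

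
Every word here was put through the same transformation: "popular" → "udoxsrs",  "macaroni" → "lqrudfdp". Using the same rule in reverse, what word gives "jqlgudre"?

boarding

The output letters match the input read backwards, each shifted +3: popular reversed is ralupop. The word is reversed, then every letter is shifted forward by 3.
Reversing it on jqlgudre: shift back: j−3=g, q−3=n, l−3=i, g−3=d, u−3=r, d−3=a, r−3=o, e−3=b → gnidraob; then reverse → boarding.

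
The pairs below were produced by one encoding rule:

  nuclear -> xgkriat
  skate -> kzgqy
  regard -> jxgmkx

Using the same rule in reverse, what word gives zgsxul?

Read the word backwards and shift each letter +6.
Reversing it on zgsxul: shift back: z−6=t, g−6=a, s−6=m, x−6=r, u−6=o, l−6=f → tamrof; then reverse → format.

format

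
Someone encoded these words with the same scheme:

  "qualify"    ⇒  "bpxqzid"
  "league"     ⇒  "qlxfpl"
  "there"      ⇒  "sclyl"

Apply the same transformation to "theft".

sclis

q(16)→b(1) and u(20)→p(15) fit y≡23x+23 (mod 26); the inverse of 23 mod 26 is 17. Each letter's alphabet position (a=0..z=25) is mapped through 23·x+23 mod 26 — an affine cipher.
On theft: t(19)→23·19+23≡18=s; h(7)→23·7+23≡2=c; e(4)→23·4+23≡11=l; f(5)→23·5+23≡8=i; t(19)→23·19+23≡18=s (all mod 26).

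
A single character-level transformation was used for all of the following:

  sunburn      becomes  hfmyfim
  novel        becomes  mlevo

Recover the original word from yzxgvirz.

Each pair mirrors across the alphabet (s↔h, u↔f, n↔m): positions sum to 25. Letters are reflected about the middle of the alphabet (position → 25−position): Atbash.
Decoding yzxgvirz: y↔b, z↔a, x↔c, g↔t, v↔e, i↔r, r↔i, z↔a.

bacteria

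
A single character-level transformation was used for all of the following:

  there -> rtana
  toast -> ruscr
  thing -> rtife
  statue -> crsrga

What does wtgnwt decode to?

church

t(19)→r(17) and h(7)→t(19) fit y≡15x+18 (mod 26); the inverse of 15 mod 26 is 7. This is an affine cipher: with a=0,…,z=25, each position x becomes (15x+18) mod 26.
Reversing it on wtgnwt: w(22)→7·(22−18)≡2=c; t(19)→7·(19−18)≡7=h; g(6)→7·(6−18)≡20=u; n(13)→7·(13−18)≡17=r; w(22)→7·(22−18)≡2=c; t(19)→7·(19−18)≡7=h (all mod 26).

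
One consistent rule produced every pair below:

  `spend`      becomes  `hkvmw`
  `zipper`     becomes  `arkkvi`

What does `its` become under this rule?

Each pair mirrors across the alphabet (s↔h, p↔k, e↔v): positions sum to 25. Each letter is replaced by its mirror in the alphabet: a↔z, b↔y, c↔x, and so on (the Atbash cipher).
For its: i↔r, t↔g, s↔h.

rgh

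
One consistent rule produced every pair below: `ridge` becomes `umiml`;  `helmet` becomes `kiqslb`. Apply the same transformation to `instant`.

lrxzhvc

In ridge: r→u is +3, i→m is +4, d→i is +5, g→m is +6 — the shift increases by 1 each position. Letter i (0-indexed) is shifted by i+3, so successive shifts are 3, 4, 5, ….
For instant: i+3=l, n+4=r, s+5=x, t+6=z, a+7=h, n+8=v, t+9=c.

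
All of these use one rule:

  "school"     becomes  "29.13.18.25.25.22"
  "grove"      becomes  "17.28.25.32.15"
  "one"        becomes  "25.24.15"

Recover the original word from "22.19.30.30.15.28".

litter

s is letter #19 and maps to 29: an offset of 10. Letters become their 1-based position plus 10 (so a→11, b→12, …).
Undoing it on 22.19.30.30.15.28: 22→(22−10)÷1=12=l, 19→(19−10)÷1=9=i, 30→(30−10)÷1=20=t, 30→(30−10)÷1=20=t, 15→(15−10)÷1=5=e, 28→(28−10)÷1=18=r.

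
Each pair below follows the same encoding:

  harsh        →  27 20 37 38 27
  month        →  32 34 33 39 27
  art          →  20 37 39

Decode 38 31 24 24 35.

sleep

h is letter #8 and maps to 27: an offset of 19. Each letter is replaced by its alphabet position (a=1..z=26) + 19.
Reversing it on 38 31 24 24 35: 38→(38−19)÷1=19=s, 31→(31−19)÷1=12=l, 24→(24−19)÷1=5=e, 24→(24−19)÷1=5=e, 35→(35−19)÷1=16=p.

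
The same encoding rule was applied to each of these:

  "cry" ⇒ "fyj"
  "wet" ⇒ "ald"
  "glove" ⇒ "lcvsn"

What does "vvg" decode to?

The output letters match the input read backwards, each shifted +7: cry reversed is yrc. The word is reversed, then every letter is shifted forward by 7.
Reversing it on vvg: shift back: v−7=o, v−7=o, g−7=z → ooz; then reverse → zoo.

zoo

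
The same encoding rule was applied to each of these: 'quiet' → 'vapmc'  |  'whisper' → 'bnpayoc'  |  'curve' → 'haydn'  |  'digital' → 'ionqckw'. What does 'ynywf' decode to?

Letter i (0-indexed) is shifted by i+5, so successive shifts are 5, 6, 7, ….
Decoding ynywf: y−5=t, n−6=h, y−7=r, w−8=o, f−9=w.

throw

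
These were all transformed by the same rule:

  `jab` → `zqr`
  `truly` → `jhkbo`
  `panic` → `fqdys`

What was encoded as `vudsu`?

fence

Compare letters: j→z is +16, a→q is +16, b→r is +16 — a constant shift. This is a Caesar cipher with shift 16.
Reversing it on vudsu: v−16=f, u−16=e, d−16=n, s−16=c, u−16=e.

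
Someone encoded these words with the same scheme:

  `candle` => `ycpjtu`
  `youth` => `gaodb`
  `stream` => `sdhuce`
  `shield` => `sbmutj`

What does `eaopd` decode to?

mount

c(2)→y(24) and a(0)→c(2) fit y≡11x+2 (mod 26); the inverse of 11 mod 26 is 19. Each letter's alphabet position (a=0..z=25) is mapped through 11·x+2 mod 26 — an affine cipher.
Decoding eaopd: e(4)→19·(4−2)≡12=m; a(0)→19·(0−2)≡14=o; o(14)→19·(14−2)≡20=u; p(15)→19·(15−2)≡13=n; d(3)→19·(3−2)≡19=t (all mod 26).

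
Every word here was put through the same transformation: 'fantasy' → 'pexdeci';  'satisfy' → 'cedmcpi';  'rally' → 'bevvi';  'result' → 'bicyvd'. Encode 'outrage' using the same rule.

sydbeqi

The shift depends on letter class: consonant f→p is +10, but vowel a→e is +4. Vowels shift forward by 4 and consonants shift forward by 10.
On outrage: o(vowel)+4=s, u(vowel)+4=y, t(cons)+10=d, r(cons)+10=b, a(vowel)+4=e, g(cons)+10=q, e(vowel)+4=i.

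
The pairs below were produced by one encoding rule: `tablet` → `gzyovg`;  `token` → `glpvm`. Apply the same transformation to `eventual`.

vevmgfzo

Each letter is replaced by its mirror in the alphabet: a↔z, b↔y, c↔x, and so on (the Atbash cipher).
On eventual: e↔v, v↔e, e↔v, n↔m, t↔g, u↔f, a↔z, l↔o.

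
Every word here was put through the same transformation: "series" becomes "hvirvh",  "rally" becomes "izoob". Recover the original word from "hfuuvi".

Each pair mirrors across the alphabet (s↔h, e↔v, r↔i): positions sum to 25. Each letter is replaced by its mirror in the alphabet: a↔z, b↔y, c↔x, and so on (the Atbash cipher).
Decoding hfuuvi: h↔s, f↔u, u↔f, u↔f, v↔e, i↔r.

suffer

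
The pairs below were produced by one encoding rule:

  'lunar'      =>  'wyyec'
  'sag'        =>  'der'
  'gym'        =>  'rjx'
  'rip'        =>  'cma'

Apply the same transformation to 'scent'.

The shift depends on letter class: consonant l→w is +11, but vowel u→y is +4. Two shifts are in play — +4 for a/e/i/o/u, +11 for every other letter.
For scent: s(cons)+11=d, c(cons)+11=n, e(vowel)+4=i, n(cons)+11=y, t(cons)+11=e.

dniye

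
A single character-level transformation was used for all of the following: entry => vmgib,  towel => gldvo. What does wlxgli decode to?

doctor

Letters are reflected about the middle of the alphabet (position → 25−position): Atbash.
Undoing it on wlxgli: w↔d, l↔o, x↔c, g↔t, l↔o, i↔r.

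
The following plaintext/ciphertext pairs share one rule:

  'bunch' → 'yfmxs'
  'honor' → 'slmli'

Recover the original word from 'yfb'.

buy

Each pair mirrors across the alphabet (b↔y, u↔f, n↔m): positions sum to 25. Letters are reflected about the middle of the alphabet (position → 25−position): Atbash.
Decoding yfb: y↔b, f↔u, b↔y.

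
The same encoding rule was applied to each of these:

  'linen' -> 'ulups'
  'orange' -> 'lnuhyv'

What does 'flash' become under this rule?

ozhsm

The output letters match the input read backwards, each shifted +7: linen reversed is nenil. The word is reversed, then every letter is shifted forward by 7.
Applying it to flash: reverse → hsalf; then shift: h+7=o, s+7=z, a+7=h, l+7=s, f+7=m.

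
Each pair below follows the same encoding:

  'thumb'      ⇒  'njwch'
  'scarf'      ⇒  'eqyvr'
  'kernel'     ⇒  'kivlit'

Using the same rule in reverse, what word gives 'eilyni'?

t(19)→n(13) and h(7)→j(9) fit y≡9x+24 (mod 26); the inverse of 9 mod 26 is 3. This is an affine cipher: with a=0,…,z=25, each position x becomes (9x+24) mod 26.
Undoing it on eilyni: e(4)→3·(4−24)≡18=s; i(8)→3·(8−24)≡4=e; l(11)→3·(11−24)≡13=n; y(24)→3·(24−24)≡0=a; n(13)→3·(13−24)≡19=t; i(8)→3·(8−24)≡4=e (all mod 26).

senate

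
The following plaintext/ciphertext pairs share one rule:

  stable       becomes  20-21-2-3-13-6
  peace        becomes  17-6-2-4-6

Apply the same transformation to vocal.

23-16-4-2-13

s is letter #19 and maps to 20: an offset of 1. Each letter is replaced by its alphabet position (a=1..z=26) + 1.
Applying it to vocal: v=22→23, o=15→16, c=3→4, a=1→2, l=12→13.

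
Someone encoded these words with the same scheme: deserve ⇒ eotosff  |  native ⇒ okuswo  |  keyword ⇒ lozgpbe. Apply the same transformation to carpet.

dkszfd

Shifts by position in deserve: pos 0: d→e (+1), pos 1: e→o (+10), pos 2: s→t (+1), pos 3: e→o (+10) — repeating every 2. It's a Vigenère-style cipher with numeric key [1,10]: position i shifts by key[i mod 2].
Applying it to carpet: c+1=d, a+10=k, r+1=s, p+10=z, e+1=f, t+10=d.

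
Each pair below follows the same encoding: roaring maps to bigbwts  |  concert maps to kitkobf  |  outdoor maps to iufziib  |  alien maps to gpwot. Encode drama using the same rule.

r(17)→b(1) and o(14)→i(8) fit y≡15x+6 (mod 26); the inverse of 15 mod 26 is 7. This is an affine cipher: with a=0,…,z=25, each position x becomes (15x+6) mod 26.
For drama: d(3)→15·3+6≡25=z; r(17)→15·17+6≡1=b; a(0)→15·0+6≡6=g; m(12)→15·12+6≡4=e; a(0)→15·0+6≡6=g (all mod 26).

zbgeg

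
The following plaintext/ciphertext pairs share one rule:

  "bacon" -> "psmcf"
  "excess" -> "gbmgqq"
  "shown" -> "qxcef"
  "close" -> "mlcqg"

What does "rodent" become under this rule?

Each letter's alphabet position (a=0..z=25) is mapped through 23·x+18 mod 26 — an affine cipher.
Applying it to rodent: r(17)→23·17+18≡19=t; o(14)→23·14+18≡2=c; d(3)→23·3+18≡9=j; e(4)→23·4+18≡6=g; n(13)→23·13+18≡5=f; t(19)→23·19+18≡13=n (all mod 26).

tcjgfn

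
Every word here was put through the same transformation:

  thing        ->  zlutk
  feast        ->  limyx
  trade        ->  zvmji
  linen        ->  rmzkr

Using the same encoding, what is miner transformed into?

Shifts by position in thing: pos 0: t→z (+6), pos 1: h→l (+4), pos 2: i→u (+12), pos 3: n→t (+6), pos 4: g→k (+4) — repeating every 3. It's a Vigenère-style cipher with numeric key [6,4,12]: position i shifts by key[i mod 3].
For miner: m+6=s, i+4=m, n+12=z, e+6=k, r+4=v.

smzkv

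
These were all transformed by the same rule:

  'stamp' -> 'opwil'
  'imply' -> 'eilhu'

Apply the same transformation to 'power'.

Every letter moves 22 places later in the alphabet, wrapping around z→a.
For power: p+22=l, o+22=k, w+22=s, e+22=a, r+22=n.

lksan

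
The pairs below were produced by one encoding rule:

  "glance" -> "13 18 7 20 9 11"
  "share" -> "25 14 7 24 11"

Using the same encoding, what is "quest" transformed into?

23 27 11 25 26

g is letter #7 and maps to 13: an offset of 6. The number is (letter's place in the alphabet, a=1) + 6.
On quest: q=17→23, u=21→27, e=5→11, s=19→25, t=20→26.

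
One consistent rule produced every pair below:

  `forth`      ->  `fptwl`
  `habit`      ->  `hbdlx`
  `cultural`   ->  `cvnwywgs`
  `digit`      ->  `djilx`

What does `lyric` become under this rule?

In forth: f→f is +0, o→p is +1, r→t is +2, t→w is +3 — the shift increases by 1 each position. Each letter shifts forward by its position index (0, 1, 2, …) — the shift grows by one for each successive letter.
On lyric: l+0=l, y+1=z, r+2=t, i+3=l, c+4=g.

lztlg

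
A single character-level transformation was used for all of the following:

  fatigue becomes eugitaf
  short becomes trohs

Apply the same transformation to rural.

larur

The output letters match the input read backwards: fatigue reversed is eugitaf. The word is simply reversed.
On rural: reverse → larur.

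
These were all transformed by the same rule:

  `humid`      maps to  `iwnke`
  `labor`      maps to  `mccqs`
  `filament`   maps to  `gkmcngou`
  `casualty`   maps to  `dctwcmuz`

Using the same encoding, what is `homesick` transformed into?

iqngtkdl

The shift depends on letter class: consonant h→i is +1, but vowel u→w is +2. Vowels shift forward by 2 and consonants shift forward by 1.
For homesick: h(cons)+1=i, o(vowel)+2=q, m(cons)+1=n, e(vowel)+2=g, s(cons)+1=t, i(vowel)+2=k, c(cons)+1=d, k(cons)+1=l.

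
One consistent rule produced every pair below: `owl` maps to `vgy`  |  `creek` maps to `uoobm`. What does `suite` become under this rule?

odsec

The output letters match the input read backwards, each shifted +10: owl reversed is lwo. Read the word backwards and shift each letter +10.
For suite: reverse → etius; then shift: e+10=o, t+10=d, i+10=s, u+10=e, s+10=c.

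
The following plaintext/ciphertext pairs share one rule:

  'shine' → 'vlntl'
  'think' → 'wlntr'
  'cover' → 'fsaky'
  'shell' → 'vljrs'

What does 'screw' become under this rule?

In shine: s→v is +3, h→l is +4, i→n is +5, n→t is +6 — the shift increases by 1 each position. Letter i (0-indexed) is shifted by i+3, so successive shifts are 3, 4, 5, ….
On screw: s+3=v, c+4=g, r+5=w, e+6=k, w+7=d.

vgwkd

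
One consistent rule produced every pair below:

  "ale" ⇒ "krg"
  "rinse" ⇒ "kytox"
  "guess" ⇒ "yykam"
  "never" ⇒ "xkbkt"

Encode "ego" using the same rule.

umk

The output letters match the input read backwards, each shifted +6: ale reversed is ela. The word is reversed, then every letter is shifted forward by 6.
For ego: reverse → oge; then shift: o+6=u, g+6=m, e+6=k.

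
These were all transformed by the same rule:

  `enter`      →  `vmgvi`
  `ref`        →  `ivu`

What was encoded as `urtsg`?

fight

Each pair mirrors across the alphabet (e↔v, n↔m, t↔g): positions sum to 25. Each letter is replaced by its mirror in the alphabet: a↔z, b↔y, c↔x, and so on (the Atbash cipher).
Decoding urtsg: u↔f, r↔i, t↔g, s↔h, g↔t.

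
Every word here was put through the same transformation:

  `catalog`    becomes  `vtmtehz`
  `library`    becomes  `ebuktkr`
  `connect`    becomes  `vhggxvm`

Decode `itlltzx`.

Compare letters: c→v is +19, a→t is +19, t→m is +19 — a constant shift. Every letter moves 19 places later in the alphabet, wrapping around z→a.
Undoing it on itlltzx: i−19=p, t−19=a, l−19=s, l−19=s, t−19=a, z−19=g, x−19=e.

passage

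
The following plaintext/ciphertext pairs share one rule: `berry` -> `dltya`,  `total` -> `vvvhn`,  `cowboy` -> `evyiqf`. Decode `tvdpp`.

Shifts by position in berry: pos 0: b→d (+2), pos 1: e→l (+7), pos 2: r→t (+2), pos 3: r→y (+7) — repeating every 2. It's a Vigenère-style cipher with numeric key [2,7]: position i shifts by key[i mod 2].
Reversing it on tvdpp: t−2=r, v−7=o, d−2=b, p−7=i, p−2=n.

robin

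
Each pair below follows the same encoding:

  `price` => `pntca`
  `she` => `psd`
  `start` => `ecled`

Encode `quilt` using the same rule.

The output letters match the input read backwards, each shifted +11: price reversed is ecirp. Two steps: reverse the string, then apply a Caesar shift of +11.
For quilt: reverse → tliuq; then shift: t+11=e, l+11=w, i+11=t, u+11=f, q+11=b.

ewtfb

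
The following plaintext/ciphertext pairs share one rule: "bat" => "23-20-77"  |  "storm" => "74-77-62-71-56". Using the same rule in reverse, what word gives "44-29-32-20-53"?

ideal

The formula is n = 3×(alphabet index, a=1) + 17.
Decoding 44-29-32-20-53: 44→(44−17)÷3=9=i, 29→(29−17)÷3=4=d, 32→(32−17)÷3=5=e, 20→(20−17)÷3=1=a, 53→(53−17)÷3=12=l.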